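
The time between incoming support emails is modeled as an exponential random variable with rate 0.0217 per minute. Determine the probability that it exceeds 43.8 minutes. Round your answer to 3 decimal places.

P(X > 43.8) = e^(−λ·43.8) = e^(−0.95046) ≈ 0.387.

0.387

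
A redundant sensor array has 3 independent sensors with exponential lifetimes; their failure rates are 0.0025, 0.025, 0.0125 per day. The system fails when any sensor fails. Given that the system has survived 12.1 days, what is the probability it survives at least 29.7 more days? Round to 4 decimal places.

0.3048

Time to first failure ~ Exp(Σλ) with Σλ = 0.04.
By memorylessness, P(T > 12.1+29.7 | T > 12.1) = P(T > 29.7) = e^(−0.04·29.7) ≈ 0.3048.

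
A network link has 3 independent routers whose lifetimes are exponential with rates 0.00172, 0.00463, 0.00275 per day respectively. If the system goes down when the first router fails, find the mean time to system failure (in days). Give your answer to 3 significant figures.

The time to first failure is exponential with rate Σλ = 0.00172 + 0.00463 + 0.00275 = 0.0091.
E[min] = 1/Σλ = 1/0.0091 = 109.89 days.

110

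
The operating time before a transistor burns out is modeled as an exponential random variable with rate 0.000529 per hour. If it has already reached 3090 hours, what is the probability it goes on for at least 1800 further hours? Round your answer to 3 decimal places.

P(X > s+t | X > s) = e^(−λ(s+t))/e^(−λs) = e^(−λt), independent of s = 3090.
P(X > 1800) = e^(−0.9522) ≈ 0.386.

0.386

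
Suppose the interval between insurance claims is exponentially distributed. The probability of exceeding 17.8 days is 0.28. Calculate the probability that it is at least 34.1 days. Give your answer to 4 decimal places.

0.0873

e^(−λ·17.8) = 0.28 ⇒ λ = −ln(0.28)/17.8 = 0.0715149.
P(X > 34.1) = e^(−0.0715149·34.1) = e^(−2.4387) ≈ 0.0873.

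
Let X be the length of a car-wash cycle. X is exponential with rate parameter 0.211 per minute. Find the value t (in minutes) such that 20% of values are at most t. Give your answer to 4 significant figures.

1.058

Set 1 − e^(−λt) = 0.2, so t = −ln(0.8)/λ = 0.22314/0.211 ≈ 1.05755 minutes.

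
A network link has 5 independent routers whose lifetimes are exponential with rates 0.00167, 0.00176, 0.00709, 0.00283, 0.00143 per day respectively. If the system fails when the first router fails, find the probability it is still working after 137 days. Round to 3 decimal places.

0.132

The time to first failure is exponential with rate Σλ = 0.00167 + 0.00176 + 0.00709 + 0.00283 + 0.00143 = 0.01478.
P(min > 137) = e^(−0.01478·137) = e^(−2.0249) ≈ 0.132.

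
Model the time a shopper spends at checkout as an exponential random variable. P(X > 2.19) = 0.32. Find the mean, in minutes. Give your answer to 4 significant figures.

1.922

e^(−λ·2.19) = 0.32 ⇒ λ = −ln(0.32)/2.19 = 0.52029.
Mean = 1/λ = 1.92201 minutes.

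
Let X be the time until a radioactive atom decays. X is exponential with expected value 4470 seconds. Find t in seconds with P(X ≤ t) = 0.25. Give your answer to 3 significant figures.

1290

The rate is λ = 1/4470 = 0.000223714 per second.
Set 1 − e^(−λt) = 0.25, so t = −ln(0.75)/λ = 0.28768/0.000223714 ≈ 1285.94 seconds.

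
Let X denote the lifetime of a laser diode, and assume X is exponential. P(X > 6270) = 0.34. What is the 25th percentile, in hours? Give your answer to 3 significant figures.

e^(−λ·6270) = 0.34 ⇒ λ = −ln(0.34)/6270 = 0.000172059.
25th percentile: 1 − e^(−λt) = 0.25, t = −ln(0.75)/λ = 1672 hours.

1670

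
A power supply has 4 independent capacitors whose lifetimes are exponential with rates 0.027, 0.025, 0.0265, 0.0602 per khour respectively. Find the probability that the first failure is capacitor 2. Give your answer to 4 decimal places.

0.1802

The time to first failure is exponential with rate Σλ = 0.027 + 0.025 + 0.0265 + 0.0602 = 0.1387.
P(capacitor 2 first) = λ_2/Σλ = 0.025/0.1387 ≈ 0.1802.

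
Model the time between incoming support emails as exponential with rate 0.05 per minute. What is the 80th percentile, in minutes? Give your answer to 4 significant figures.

Set 1 − e^(−λt) = 0.8, so t = −ln(0.2)/λ = 1.6094/0.05 ≈ 32.1888 minutes.

32.19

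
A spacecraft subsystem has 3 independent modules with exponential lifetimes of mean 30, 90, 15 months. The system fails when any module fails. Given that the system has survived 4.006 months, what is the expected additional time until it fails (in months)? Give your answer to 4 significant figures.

9.000

First-failure rate Σλ = 1/30 + 1/90 + 1/15 = 0.111111.
By memorylessness the expected residual is 1/Σλ = 9 months, regardless of the 4.006 already elapsed.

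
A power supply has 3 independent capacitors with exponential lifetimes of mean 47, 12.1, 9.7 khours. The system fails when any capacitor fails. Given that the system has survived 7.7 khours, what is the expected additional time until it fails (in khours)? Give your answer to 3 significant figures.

4.83

First-failure rate Σλ = 1/47 + 1/12.1 + 1/9.7 = 0.207014.
By memorylessness the expected residual is 1/Σλ = 4.83059 khours, regardless of the 7.7 already elapsed.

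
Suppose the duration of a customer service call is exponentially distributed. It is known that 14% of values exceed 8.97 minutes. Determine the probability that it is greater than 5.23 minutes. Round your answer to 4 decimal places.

e^(−λ·8.97) = 0.14 ⇒ λ = −ln(0.14)/8.97 = 0.219188.
P(X > 5.23) = e^(−0.219188·5.23) = e^(−1.1464) ≈ 0.3178.

0.3178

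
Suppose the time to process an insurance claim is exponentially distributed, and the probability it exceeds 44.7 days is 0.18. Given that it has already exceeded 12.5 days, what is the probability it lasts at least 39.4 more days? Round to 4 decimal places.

0.2206

From e^(−λ·44.7) = 0.18, λ = −ln(0.18)/44.7 = 0.0383624.
Memoryless: P(X > 12.5+39.4 | X > 12.5) = P(X > 39.4) = e^(−0.0383624·39.4) ≈ 0.2206.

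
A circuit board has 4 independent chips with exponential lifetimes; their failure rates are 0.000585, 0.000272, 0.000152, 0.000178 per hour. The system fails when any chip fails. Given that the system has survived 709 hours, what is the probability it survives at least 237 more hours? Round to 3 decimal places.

0.755

Time to first failure ~ Exp(Σλ) with Σλ = 0.001187.
By memorylessness, P(T > 709+237 | T > 709) = P(T > 237) = e^(−0.001187·237) ≈ 0.755.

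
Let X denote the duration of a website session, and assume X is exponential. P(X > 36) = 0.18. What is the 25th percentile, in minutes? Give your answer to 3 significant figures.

6.04

e^(−λ·36) = 0.18 ⇒ λ = −ln(0.18)/36 = 0.0476333.
25th percentile: 1 − e^(−λt) = 0.25, t = −ln(0.75)/λ = 6.03952 minutes.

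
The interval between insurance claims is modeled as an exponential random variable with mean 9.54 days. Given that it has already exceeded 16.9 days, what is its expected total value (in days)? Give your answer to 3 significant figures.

The rate is λ = 1/9.54 = 0.104822 per day.
By memorylessness, E[X | X > 16.9] = 16.9 + 1/λ = 16.9 + 9.54 = 26.44 days.

26.4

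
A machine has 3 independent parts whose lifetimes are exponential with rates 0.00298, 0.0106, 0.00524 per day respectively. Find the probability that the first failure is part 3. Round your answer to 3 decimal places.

0.278

The time to first failure is exponential with rate Σλ = 0.00298 + 0.0106 + 0.00524 = 0.01882.
P(part 3 first) = λ_3/Σλ = 0.00524/0.01882 ≈ 0.278.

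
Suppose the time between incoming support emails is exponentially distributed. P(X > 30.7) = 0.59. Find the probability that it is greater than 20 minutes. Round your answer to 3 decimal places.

0.709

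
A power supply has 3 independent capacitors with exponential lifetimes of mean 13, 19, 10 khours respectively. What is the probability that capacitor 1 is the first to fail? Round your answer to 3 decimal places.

Rates: λ_i = 1/mean_i → 0.0769231, 0.0526316, 0.1; Σλ = 0.229555.
P(capacitor 1 first) = λ_1/Σλ = 0.0769231/0.229555 ≈ 0.335.

0.335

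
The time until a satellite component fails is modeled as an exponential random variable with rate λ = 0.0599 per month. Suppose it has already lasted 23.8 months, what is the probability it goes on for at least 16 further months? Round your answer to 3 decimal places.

P(X > s+t | X > s) = e^(−λ(s+t))/e^(−λs) = e^(−λt), independent of s = 23.8.
P(X > 16) = e^(−0.9584) ≈ 0.384.

0.384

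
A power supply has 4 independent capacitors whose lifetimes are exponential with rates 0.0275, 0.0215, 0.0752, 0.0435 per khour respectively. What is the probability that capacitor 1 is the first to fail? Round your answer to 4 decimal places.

The time to first failure is exponential with rate Σλ = 0.0275 + 0.0215 + 0.0752 + 0.0435 = 0.1677.
P(capacitor 1 first) = λ_1/Σλ = 0.0275/0.1677 ≈ 0.1640.

0.1640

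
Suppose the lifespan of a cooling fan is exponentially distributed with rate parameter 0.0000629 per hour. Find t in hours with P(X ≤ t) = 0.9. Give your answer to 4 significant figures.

36610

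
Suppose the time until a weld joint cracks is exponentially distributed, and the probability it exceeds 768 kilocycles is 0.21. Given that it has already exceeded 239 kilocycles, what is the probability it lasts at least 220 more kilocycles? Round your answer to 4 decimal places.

0.6395

From e^(−λ·768) = 0.21, λ = −ln(0.21)/768 = 0.00203209.
Memoryless: P(X > 239+220 | X > 239) = P(X > 220) = e^(−0.00203209·220) ≈ 0.6395.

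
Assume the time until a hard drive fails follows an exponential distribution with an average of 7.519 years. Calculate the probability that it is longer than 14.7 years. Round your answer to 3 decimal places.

0.142

The rate is λ = 1/7.519 = 0.132996 per year.
P(X > 14.7) = e^(−λ·14.7) = e^(−1.955) ≈ 0.142.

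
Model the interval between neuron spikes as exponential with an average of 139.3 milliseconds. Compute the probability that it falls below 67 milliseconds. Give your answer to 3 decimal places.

0.382

The rate is λ = 1/139.3 = 0.00717875 per millisecond.
P(X ≤ 67) = 1 − e^(−λ·67) = 1 − e^(−0.48098) ≈ 0.382.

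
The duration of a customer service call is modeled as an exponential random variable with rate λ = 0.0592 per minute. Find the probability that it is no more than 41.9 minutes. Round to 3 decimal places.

0.916

P(X ≤ 41.9) = 1 − e^(−λ·41.9) = 1 − e^(−2.4805) ≈ 0.916.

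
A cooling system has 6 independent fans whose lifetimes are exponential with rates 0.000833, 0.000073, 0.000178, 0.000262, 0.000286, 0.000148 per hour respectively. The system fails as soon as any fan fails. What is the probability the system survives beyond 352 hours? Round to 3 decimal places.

The time to first failure is exponential with rate Σλ = 0.000833 + 0.000073 + 0.000178 + 0.000262 + 0.000286 + 0.000148 = 0.00178.
P(min > 352) = e^(−0.00178·352) = e^(−0.62656) ≈ 0.534.

0.534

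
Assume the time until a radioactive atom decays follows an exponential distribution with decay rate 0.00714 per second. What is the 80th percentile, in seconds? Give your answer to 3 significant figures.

225

Set 1 − e^(−λt) = 0.8, so t = −ln(0.2)/λ = 1.6094/0.00714 ≈ 225.411 seconds.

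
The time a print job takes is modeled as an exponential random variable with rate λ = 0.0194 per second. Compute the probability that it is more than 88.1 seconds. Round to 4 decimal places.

0.1810

P(X > 88.1) = e^(−λ·88.1) = e^(−1.7091) ≈ 0.1810.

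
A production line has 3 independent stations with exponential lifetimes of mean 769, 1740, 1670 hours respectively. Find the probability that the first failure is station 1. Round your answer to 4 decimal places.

0.5256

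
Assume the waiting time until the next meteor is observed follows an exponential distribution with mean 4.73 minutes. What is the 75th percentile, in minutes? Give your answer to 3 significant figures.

6.56

The rate is λ = 1/4.73 = 0.211416 per minute.
Set 1 − e^(−λt) = 0.75, so t = −ln(0.25)/λ = 1.3863/0.211416 ≈ 6.55717 minutes.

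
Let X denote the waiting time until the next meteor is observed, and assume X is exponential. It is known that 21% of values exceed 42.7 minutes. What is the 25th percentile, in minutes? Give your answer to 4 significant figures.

7.871

e^(−λ·42.7) = 0.21 ⇒ λ = −ln(0.21)/42.7 = 0.0365491.
25th percentile: 1 − e^(−λt) = 0.25, t = −ln(0.75)/λ = 7.87111 minutes.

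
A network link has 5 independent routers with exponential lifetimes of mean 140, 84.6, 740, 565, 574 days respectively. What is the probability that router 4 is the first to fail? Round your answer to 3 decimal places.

0.074

Rates: λ_i = 1/mean_i → 0.00714286, 0.0118203, 0.00135135, 0.00176991, 0.00174216; Σλ = 0.0238266.
P(router 4 first) = λ_4/Σλ = 0.00176991/0.0238266 ≈ 0.074.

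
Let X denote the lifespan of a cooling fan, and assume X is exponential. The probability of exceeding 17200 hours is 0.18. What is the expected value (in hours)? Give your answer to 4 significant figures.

e^(−λ·17200) = 0.18 ⇒ λ = −ln(0.18)/17200 = 0.0000996976.
Mean = 1/λ = 10030.3 hours.

10030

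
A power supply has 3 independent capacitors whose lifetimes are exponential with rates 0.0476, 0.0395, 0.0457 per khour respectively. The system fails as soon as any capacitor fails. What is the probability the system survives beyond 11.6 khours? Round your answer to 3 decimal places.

0.214

The time to first failure is exponential with rate Σλ = 0.0476 + 0.0395 + 0.0457 = 0.1328.
P(min > 11.6) = e^(−0.1328·11.6) = e^(−1.5405) ≈ 0.214.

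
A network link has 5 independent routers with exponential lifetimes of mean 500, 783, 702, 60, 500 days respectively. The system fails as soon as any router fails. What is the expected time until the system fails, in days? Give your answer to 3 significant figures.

42.8

The first failure time is exponential with rate Σλ_i = 1/500 + 1/783 + 1/702 + 1/60 + 1/500 = 0.0233683 per day.
E[min] = 1/Σλ = 1/0.0233683 = 42.793 days.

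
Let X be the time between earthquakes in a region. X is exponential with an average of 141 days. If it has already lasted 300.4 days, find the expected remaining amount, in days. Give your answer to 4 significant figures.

The rate is λ = 1/141 = 0.0070922 per day.
By memorylessness, the remaining amount past any threshold is again Exp(λ) with mean 1/λ = 141 days.

141.0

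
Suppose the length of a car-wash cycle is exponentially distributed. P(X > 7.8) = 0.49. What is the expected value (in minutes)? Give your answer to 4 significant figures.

10.93

e^(−λ·7.8) = 0.49 ⇒ λ = −ln(0.49)/7.8 = 0.0914551.
Mean = 1/λ = 10.9343 minutes.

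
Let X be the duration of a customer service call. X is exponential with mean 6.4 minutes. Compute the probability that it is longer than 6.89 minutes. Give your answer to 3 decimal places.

0.341

The rate is λ = 1/6.4 = 0.15625 per minute.
P(X > 6.89) = e^(−λ·6.89) = e^(−1.0766) ≈ 0.341.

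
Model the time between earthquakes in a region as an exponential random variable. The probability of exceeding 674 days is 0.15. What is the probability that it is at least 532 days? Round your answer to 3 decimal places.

e^(−λ·674) = 0.15 ⇒ λ = −ln(0.15)/674 = 0.00281472.
P(X > 532) = e^(−0.00281472·532) = e^(−1.4974) ≈ 0.224.

0.224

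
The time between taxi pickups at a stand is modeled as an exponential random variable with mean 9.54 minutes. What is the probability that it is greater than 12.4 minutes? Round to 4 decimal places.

0.2726

The rate is λ = 1/9.54 = 0.104822 per minute.
P(X > 12.4) = e^(−λ·12.4) = e^(−1.2998) ≈ 0.2726.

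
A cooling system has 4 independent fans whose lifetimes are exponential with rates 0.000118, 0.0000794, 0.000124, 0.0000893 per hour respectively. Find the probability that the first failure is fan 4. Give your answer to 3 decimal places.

0.217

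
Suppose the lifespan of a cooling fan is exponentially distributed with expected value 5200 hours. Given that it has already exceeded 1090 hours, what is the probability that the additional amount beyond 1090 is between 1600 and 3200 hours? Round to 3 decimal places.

The rate is λ = 1/5200 = 0.000192308 per hour.
Memoryless: the residual past 1090 is again Exp(λ).
P(1600 < residual < 3200) = e^(−λ·1600) − e^(−λ·3200) = 0.73514 − 0.54043 ≈ 0.195.

0.195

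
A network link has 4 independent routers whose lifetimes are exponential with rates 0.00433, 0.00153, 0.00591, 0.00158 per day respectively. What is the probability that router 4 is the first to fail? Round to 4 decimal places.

0.1184

The time to first failure is exponential with rate Σλ = 0.00433 + 0.00153 + 0.00591 + 0.00158 = 0.01335.
P(router 4 first) = λ_4/Σλ = 0.00158/0.01335 ≈ 0.1184.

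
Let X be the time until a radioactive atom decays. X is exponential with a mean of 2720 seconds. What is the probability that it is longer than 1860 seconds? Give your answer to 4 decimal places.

0.5047

The rate is λ = 1/2720 = 0.000367647 per second.
P(X > 1860) = e^(−λ·1860) = e^(−0.68382) ≈ 0.5047.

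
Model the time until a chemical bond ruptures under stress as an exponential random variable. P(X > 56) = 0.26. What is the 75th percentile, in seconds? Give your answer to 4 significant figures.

57.63

e^(−λ·56) = 0.26 ⇒ λ = −ln(0.26)/56 = 0.0240549.
75th percentile: 1 − e^(−λt) = 0.75, t = −ln(0.25)/λ = 57.6305 seconds.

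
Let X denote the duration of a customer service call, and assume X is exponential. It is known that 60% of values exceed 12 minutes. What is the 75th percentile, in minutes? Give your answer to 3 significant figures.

32.6

e^(−λ·12) = 0.60 ⇒ λ = −ln(0.60)/12 = 0.0425688.
75th percentile: 1 − e^(−λt) = 0.75, t = −ln(0.25)/λ = 32.566 minutes.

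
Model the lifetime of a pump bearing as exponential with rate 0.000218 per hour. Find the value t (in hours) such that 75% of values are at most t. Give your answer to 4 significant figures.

6359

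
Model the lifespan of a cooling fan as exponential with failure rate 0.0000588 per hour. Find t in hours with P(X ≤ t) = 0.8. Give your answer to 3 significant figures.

Set 1 − e^(−λt) = 0.8, so t = −ln(0.2)/λ = 1.6094/0.0000588 ≈ 27371.4 hours.

27400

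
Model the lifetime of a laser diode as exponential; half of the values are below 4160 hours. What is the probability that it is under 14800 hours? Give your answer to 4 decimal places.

0.9151

For an exponential, median = ln(2)/λ, so λ = ln 2 / 4160 = 0.000166622 per hour.
P(X ≤ 14800) = 1 − e^(−λ·14800) = 1 − e^(−2.466) ≈ 0.9151.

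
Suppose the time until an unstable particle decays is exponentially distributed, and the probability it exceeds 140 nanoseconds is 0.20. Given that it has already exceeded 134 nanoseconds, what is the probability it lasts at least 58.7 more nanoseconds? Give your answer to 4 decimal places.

0.5093

From e^(−λ·140) = 0.20, λ = −ln(0.20)/140 = 0.011496.
Memoryless: P(X > 134+58.7 | X > 134) = P(X > 58.7) = e^(−0.011496·58.7) ≈ 0.5093.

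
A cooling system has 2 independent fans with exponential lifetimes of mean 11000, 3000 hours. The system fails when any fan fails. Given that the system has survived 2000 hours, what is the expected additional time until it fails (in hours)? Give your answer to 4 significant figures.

2357

First-failure rate Σλ = 1/11000 + 1/3000 = 0.000424242.
By memorylessness the expected residual is 1/Σλ = 2357.14 hours, regardless of the 2000 already elapsed.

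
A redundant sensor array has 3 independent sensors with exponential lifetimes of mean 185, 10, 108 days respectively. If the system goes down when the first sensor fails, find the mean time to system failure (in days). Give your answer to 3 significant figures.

The first failure time is exponential with rate Σλ_i = 1/185 + 1/10 + 1/108 = 0.114665 per day.
E[min] = 1/Σλ = 1/0.114665 = 8.72108 days.

8.72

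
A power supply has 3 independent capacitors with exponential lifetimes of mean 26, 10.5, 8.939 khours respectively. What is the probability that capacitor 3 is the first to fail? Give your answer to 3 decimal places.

Rates: λ_i = 1/mean_i → 0.0384615, 0.0952381, 0.111869; Σλ = 0.245569.
P(capacitor 3 first) = λ_3/Σλ = 0.111869/0.245569 ≈ 0.456.

0.456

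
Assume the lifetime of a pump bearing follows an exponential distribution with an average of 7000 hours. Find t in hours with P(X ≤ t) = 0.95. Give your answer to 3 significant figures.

21000

The rate is λ = 1/7000 = 0.000142857 per hour.
Set 1 − e^(−λt) = 0.95, so t = −ln(0.05)/λ = 2.9957/0.000142857 ≈ 20970.1 hours.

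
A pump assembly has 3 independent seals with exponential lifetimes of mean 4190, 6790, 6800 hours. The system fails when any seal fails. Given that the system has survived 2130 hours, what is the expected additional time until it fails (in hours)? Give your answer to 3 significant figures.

1880

First-failure rate Σλ = 1/4190 + 1/6790 + 1/6800 = 0.000532998.
By memorylessness the expected residual is 1/Σλ = 1876.18 hours, regardless of the 2130 already elapsed.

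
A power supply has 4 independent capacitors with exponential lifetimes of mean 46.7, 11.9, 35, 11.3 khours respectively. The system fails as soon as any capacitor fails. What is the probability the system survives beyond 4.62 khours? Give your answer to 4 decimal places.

The first failure time is exponential with rate Σλ_i = 1/46.7 + 1/11.9 + 1/35 + 1/11.3 = 0.222514 per khour.
P(min > 4.62) = e^(−0.222514·4.62) = e^(−1.028) ≈ 0.3577.

0.3577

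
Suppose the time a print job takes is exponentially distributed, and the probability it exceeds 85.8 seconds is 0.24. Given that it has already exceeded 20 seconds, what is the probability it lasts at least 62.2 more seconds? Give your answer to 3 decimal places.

0.355

From e^(−λ·85.8) = 0.24, λ = −ln(0.24)/85.8 = 0.0166331.
Memoryless: P(X > 20+62.2 | X > 20) = P(X > 62.2) = e^(−0.0166331·62.2) ≈ 0.355.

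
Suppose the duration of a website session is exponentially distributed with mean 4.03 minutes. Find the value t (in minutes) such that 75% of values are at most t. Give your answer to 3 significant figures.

The rate is λ = 1/4.03 = 0.248139 per minute.
Set 1 − e^(−λt) = 0.75, so t = −ln(0.25)/λ = 1.3863/0.248139 ≈ 5.58677 minutes.

5.59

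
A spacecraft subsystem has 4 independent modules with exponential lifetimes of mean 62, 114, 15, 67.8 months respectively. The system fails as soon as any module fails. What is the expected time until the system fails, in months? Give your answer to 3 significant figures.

9.41

The first failure time is exponential with rate Σλ_i = 1/62 + 1/114 + 1/15 + 1/67.8 = 0.106317 per month.
E[min] = 1/Σλ = 1/0.106317 = 9.40584 months.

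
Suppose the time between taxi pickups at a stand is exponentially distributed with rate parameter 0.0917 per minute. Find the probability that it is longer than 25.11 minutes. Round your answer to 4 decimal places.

0.1000

P(X > 25.11) = e^(−λ·25.11) = e^(−2.3026) ≈ 0.1000.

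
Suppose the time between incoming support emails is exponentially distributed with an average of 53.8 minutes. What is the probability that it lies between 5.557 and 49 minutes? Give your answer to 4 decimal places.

0.4997

The rate is λ = 1/53.8 = 0.0185874 per minute.
P(5.557 < X < 49) = e^(−λ·5.557) − e^(−λ·49) = 0.90187 − 0.40221 ≈ 0.4997.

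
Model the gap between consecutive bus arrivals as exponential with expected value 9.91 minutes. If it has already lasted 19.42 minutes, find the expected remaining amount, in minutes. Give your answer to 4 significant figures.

The rate is λ = 1/9.91 = 0.100908 per minute.
By memorylessness, the remaining amount past any threshold is again Exp(λ) with mean 1/λ = 9.91 minutes.

9.910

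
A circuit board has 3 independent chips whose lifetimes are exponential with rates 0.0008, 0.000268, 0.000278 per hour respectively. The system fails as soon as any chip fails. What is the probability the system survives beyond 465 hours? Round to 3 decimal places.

The time to first failure is exponential with rate Σλ = 0.0008 + 0.000268 + 0.000278 = 0.001346.
P(min > 465) = e^(−0.001346·465) = e^(−0.62589) ≈ 0.535.

0.535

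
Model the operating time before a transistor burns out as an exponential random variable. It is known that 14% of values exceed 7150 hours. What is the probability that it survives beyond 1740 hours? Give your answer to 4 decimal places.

0.6197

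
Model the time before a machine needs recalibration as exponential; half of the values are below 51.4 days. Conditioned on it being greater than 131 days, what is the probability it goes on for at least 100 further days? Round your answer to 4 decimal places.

0.2596

For an exponential, median = ln(2)/λ, so λ = ln 2 / 51.4 = 0.0134854 per day.
P(X > s+t | X > s) = e^(−λ(s+t))/e^(−λs) = e^(−λt), independent of s = 131.
P(X > 100) = e^(−1.3485) ≈ 0.2596.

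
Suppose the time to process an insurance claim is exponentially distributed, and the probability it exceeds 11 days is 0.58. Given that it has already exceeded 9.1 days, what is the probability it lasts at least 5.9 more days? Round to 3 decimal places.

0.747

From e^(−λ·11) = 0.58, λ = −ln(0.58)/11 = 0.0495207.
Memoryless: P(X > 9.1+5.9 | X > 9.1) = P(X > 5.9) = e^(−0.0495207·5.9) ≈ 0.747.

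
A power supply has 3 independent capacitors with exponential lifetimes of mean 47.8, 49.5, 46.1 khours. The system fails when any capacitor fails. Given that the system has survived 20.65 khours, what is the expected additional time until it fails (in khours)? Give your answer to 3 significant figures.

15.9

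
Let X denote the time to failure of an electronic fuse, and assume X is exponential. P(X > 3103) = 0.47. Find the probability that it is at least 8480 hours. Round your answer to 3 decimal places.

0.127

e^(−λ·3103) = 0.47 ⇒ λ = −ln(0.47)/3103 = 0.00024332.
P(X > 8480) = e^(−0.00024332·8480) = e^(−2.0634) ≈ 0.127.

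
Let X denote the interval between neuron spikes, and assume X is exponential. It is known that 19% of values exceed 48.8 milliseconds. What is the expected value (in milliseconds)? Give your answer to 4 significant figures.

29.38

e^(−λ·48.8) = 0.19 ⇒ λ = −ln(0.19)/48.8 = 0.0340314.
Mean = 1/λ = 29.3846 milliseconds.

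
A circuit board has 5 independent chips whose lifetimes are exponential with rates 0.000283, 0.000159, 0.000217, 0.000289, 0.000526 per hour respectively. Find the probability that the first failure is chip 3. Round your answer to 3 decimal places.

0.147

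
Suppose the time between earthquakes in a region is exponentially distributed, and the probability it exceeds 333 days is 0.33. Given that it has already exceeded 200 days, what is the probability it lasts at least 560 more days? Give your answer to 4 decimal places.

0.1550

From e^(−λ·333) = 0.33, λ = −ln(0.33)/333 = 0.00332932.
Memoryless: P(X > 200+560 | X > 200) = P(X > 560) = e^(−0.00332932·560) ≈ 0.1550.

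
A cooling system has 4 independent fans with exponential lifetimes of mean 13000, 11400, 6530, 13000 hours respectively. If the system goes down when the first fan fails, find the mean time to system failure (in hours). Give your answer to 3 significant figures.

The first failure time is exponential with rate Σλ_i = 1/13000 + 1/11400 + 1/6530 + 1/13000 = 0.000394705 per hour.
E[min] = 1/Σλ = 1/0.000394705 = 2533.54 hours.

2530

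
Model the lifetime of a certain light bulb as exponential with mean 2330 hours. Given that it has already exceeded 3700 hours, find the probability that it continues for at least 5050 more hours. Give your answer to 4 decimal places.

The rate is λ = 1/2330 = 0.000429185 per hour.
P(X > s+t | X > s) = e^(−λ(s+t))/e^(−λs) = e^(−λt), independent of s = 3700.
P(X > 5050) = e^(−2.1674) ≈ 0.1145.

0.1145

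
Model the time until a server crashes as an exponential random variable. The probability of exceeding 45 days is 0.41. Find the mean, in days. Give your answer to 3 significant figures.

50.5

e^(−λ·45) = 0.41 ⇒ λ = −ln(0.41)/45 = 0.0198133.
Mean = 1/λ = 50.4712 days.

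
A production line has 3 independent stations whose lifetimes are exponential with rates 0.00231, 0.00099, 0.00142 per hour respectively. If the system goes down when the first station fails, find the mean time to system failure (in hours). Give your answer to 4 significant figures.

The time to first failure is exponential with rate Σλ = 0.00231 + 0.00099 + 0.00142 = 0.00472.
E[min] = 1/Σλ = 1/0.00472 = 211.864 hours.

211.9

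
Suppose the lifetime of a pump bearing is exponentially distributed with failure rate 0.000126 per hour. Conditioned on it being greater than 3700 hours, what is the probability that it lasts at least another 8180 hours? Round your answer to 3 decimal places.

The exponential is memoryless, so the remaining time is again Exp(λ): the condition X > 3700 is irrelevant.
P(X > 8180) = e^(−1.0307) ≈ 0.357.

0.357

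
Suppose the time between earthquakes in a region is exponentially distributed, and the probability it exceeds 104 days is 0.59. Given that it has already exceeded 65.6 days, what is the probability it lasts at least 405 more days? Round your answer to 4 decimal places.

From e^(−λ·104) = 0.59, λ = −ln(0.59)/104 = 0.00507339.
Memoryless: P(X > 65.6+405 | X > 65.6) = P(X > 405) = e^(−0.00507339·405) ≈ 0.1281.

0.1281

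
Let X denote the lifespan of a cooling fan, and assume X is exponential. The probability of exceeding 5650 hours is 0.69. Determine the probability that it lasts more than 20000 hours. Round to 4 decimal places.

e^(−λ·5650) = 0.69 ⇒ λ = −ln(0.69)/5650 = 0.000065675.
P(X > 20000) = e^(−0.000065675·20000) = e^(−1.3135) ≈ 0.2689.

0.2689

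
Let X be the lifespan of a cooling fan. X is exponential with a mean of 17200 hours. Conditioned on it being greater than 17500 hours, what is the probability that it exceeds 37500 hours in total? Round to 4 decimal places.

0.3126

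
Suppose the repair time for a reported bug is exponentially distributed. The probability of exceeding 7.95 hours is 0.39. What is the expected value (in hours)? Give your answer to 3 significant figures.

8.44

e^(−λ·7.95) = 0.39 ⇒ λ = −ln(0.39)/7.95 = 0.118441.
Mean = 1/λ = 8.443 hours.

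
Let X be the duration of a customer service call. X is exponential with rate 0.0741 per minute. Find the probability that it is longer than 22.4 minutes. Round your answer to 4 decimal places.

0.1902

P(X > 22.4) = e^(−λ·22.4) = e^(−1.6598) ≈ 0.1902.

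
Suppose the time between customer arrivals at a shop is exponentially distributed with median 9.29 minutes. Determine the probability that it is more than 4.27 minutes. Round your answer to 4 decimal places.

For an exponential, median = ln(2)/λ, so λ = ln 2 / 9.29 = 0.0746122 per minute.
P(X > 4.27) = e^(−λ·4.27) = e^(−0.31859) ≈ 0.7272.

0.7272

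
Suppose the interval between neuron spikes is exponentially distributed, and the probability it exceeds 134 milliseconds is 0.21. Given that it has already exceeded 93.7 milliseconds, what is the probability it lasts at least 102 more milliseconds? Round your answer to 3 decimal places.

0.305

From e^(−λ·134) = 0.21, λ = −ln(0.21)/134 = 0.0116466.
Memoryless: P(X > 93.7+102 | X > 93.7) = P(X > 102) = e^(−0.0116466·102) ≈ 0.305.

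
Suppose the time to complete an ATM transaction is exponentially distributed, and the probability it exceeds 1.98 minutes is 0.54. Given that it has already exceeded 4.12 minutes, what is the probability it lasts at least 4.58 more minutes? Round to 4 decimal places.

0.2404

From e^(−λ·1.98) = 0.54, λ = −ln(0.54)/1.98 = 0.311205.
Memoryless: P(X > 4.12+4.58 | X > 4.12) = P(X > 4.58) = e^(−0.311205·4.58) ≈ 0.2404.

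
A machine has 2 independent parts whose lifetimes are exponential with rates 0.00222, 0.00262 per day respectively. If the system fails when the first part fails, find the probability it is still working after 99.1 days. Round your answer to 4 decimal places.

0.6190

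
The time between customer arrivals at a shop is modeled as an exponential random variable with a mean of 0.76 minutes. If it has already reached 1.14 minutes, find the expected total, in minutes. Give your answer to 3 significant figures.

1.90

The rate is λ = 1/0.76 = 1.31579 per minute.
By memorylessness, E[X | X > 1.14] = 1.14 + 1/λ = 1.14 + 0.76 = 1.9 minutes.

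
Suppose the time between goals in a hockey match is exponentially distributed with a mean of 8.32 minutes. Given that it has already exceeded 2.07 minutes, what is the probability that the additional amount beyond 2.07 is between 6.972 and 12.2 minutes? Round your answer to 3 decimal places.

0.202

The rate is λ = 1/8.32 = 0.120192 per minute.
Memoryless: the residual past 2.07 is again Exp(λ).
P(6.972 < residual < 12.2) = e^(−λ·6.972) − e^(−λ·12.2) = 0.43258 − 0.23077 ≈ 0.202.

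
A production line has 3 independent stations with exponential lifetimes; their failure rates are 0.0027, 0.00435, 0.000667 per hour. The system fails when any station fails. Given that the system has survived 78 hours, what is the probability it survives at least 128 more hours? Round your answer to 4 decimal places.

0.3724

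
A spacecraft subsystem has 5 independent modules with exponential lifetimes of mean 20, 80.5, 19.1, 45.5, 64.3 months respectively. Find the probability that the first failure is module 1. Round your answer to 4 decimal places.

0.3283

Rates: λ_i = 1/mean_i → 0.05, 0.0124224, 0.052356, 0.021978, 0.0155521; Σλ = 0.152309.
P(module 1 first) = λ_1/Σλ = 0.05/0.152309 ≈ 0.3283.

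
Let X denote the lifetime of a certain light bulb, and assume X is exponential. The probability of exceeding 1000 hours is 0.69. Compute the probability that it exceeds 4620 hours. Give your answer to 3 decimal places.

0.180

e^(−λ·1000) = 0.69 ⇒ λ = −ln(0.69)/1000 = 0.000371064.
P(X > 4620) = e^(−0.000371064·4620) = e^(−1.7143) ≈ 0.180.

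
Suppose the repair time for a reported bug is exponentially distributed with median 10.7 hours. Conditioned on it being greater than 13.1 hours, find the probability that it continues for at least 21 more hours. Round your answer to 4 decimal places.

For an exponential, median = ln(2)/λ, so λ = ln 2 / 10.7 = 0.0647801 per hour.
By the memoryless property, P(X > 13.1+21 | X > 13.1) = P(X > 21).
P(X > 21) = e^(−1.3604) ≈ 0.2566.

0.2566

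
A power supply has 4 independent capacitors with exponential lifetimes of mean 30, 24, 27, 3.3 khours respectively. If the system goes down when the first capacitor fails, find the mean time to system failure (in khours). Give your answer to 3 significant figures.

The first failure time is exponential with rate Σλ_i = 1/30 + 1/24 + 1/27 + 1/3.3 = 0.415067 per khour.
E[min] = 1/Σλ = 1/0.415067 = 2.40925 khours.

2.41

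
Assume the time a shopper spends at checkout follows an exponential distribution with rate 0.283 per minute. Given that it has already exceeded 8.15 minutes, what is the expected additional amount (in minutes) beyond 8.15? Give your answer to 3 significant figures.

3.53

By memorylessness, the remaining amount past any threshold is again Exp(λ) with mean 1/λ = 3.53357 minutes.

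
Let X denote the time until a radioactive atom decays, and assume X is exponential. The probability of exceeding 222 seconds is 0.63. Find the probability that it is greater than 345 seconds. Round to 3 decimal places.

0.488

e^(−λ·222) = 0.63 ⇒ λ = −ln(0.63)/222 = 0.00208124.
P(X > 345) = e^(−0.00208124·345) = e^(−0.71803) ≈ 0.488.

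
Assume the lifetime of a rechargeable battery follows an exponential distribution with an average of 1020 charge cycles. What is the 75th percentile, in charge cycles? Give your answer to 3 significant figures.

1410

The rate is λ = 1/1020 = 0.000980392 per charge cycle.
Set 1 − e^(−λt) = 0.75, so t = −ln(0.25)/λ = 1.3863/0.000980392 ≈ 1414.02 charge cycles.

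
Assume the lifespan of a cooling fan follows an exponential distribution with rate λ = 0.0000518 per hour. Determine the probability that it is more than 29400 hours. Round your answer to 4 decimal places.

P(X > 29400) = e^(−λ·29400) = e^(−1.5229) ≈ 0.2181.

0.2181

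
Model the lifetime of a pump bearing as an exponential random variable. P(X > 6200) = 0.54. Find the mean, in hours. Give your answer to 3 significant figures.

10100

e^(−λ·6200) = 0.54 ⇒ λ = −ln(0.54)/6200 = 0.0000993849.
Mean = 1/λ = 10061.9 hours.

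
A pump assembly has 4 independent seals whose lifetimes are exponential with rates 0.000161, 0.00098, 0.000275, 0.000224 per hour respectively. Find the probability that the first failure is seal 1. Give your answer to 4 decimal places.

The time to first failure is exponential with rate Σλ = 0.000161 + 0.00098 + 0.000275 + 0.000224 = 0.00164.
P(seal 1 first) = λ_1/Σλ = 0.000161/0.00164 ≈ 0.0982.

0.0982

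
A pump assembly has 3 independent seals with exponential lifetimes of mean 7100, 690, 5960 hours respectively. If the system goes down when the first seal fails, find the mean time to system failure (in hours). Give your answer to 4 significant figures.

568.9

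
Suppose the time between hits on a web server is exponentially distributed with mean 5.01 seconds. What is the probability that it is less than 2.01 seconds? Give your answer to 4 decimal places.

The rate is λ = 1/5.01 = 0.199601 per second.
P(X ≤ 2.01) = 1 − e^(−λ·2.01) = 1 − e^(−0.4012) ≈ 0.3305.

0.3305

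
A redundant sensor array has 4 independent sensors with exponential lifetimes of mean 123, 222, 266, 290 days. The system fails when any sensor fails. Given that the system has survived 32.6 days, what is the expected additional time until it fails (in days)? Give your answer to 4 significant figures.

First-failure rate Σλ = 1/123 + 1/222 + 1/266 + 1/290 = 0.0198423.
By memorylessness the expected residual is 1/Σλ = 50.3975 days, regardless of the 32.6 already elapsed.

50.40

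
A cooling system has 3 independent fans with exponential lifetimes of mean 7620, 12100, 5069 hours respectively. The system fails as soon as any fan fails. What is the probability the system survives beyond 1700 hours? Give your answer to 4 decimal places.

The first failure time is exponential with rate Σλ_i = 1/7620 + 1/12100 + 1/5069 = 0.000411156 per hour.
P(min > 1700) = e^(−0.000411156·1700) = e^(−0.69896) ≈ 0.4971.

0.4971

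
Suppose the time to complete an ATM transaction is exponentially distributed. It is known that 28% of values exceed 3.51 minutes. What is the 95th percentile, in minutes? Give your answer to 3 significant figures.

e^(−λ·3.51) = 0.28 ⇒ λ = −ln(0.28)/3.51 = 0.362668.
95th percentile: 1 − e^(−λt) = 0.95, t = −ln(0.05)/λ = 8.26025 minutes.

8.26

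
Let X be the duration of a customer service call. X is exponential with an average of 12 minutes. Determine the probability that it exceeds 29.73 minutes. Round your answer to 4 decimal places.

0.0840

The rate is λ = 1/12 = 0.0833333 per minute.
P(X > 29.73) = e^(−λ·29.73) = e^(−2.4775) ≈ 0.0840.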